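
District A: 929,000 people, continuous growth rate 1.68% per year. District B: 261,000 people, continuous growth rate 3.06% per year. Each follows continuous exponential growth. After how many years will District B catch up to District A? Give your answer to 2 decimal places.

929000·e^(0.0168t) = 261000·e^(0.0306t)
929000/261000 = e^((0.0306 − 0.0168)t) → ln(3.55939) = 0.0138·t
t = 1.26959 / 0.0138

t ≈ 92.00 years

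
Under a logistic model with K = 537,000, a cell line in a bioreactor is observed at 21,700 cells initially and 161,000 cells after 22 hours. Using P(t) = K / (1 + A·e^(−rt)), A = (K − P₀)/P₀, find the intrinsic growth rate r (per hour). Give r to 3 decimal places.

A = (537000 − 21700)/21700 = 23.74654
161000 = 537000/(1 + 23.74654·e^(−r·22)) → e^(−22r) = (3.3354 − 1)/23.74654 = 0.098347
r = −ln(0.098347)/22 = 2.31925/22

r ≈ 0.105 per hour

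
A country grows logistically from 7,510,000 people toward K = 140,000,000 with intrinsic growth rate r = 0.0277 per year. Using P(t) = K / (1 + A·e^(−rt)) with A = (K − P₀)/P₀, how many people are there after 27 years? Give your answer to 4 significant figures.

A = (140000000 − 7510000)/7510000 = 17.64181
P(27) = 140000000 / (1 + 17.64181·e^(−0.0277·27)) = 140000000 / (1 + 17.64181·0.47336)
= 140000000 / 9.35092 ≈ 14971788.97

≈ 14,970,000 people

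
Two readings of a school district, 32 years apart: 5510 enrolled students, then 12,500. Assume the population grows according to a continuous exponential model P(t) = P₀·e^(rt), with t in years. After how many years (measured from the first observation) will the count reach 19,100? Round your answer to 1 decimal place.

r = ln(12500/5510) / 32 ≈ 0.025599 per year
t = ln(19100/5510) / r = 1.24312 / 0.025599 ≈ 48.562

t ≈ 48.6 years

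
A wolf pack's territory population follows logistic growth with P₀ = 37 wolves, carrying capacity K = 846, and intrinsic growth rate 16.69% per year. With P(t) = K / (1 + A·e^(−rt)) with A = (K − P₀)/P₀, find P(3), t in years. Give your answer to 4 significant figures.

A = (846 − 37)/37 = 21.86486
P(3) = 846 / (1 + 21.86486·e^(−0.1669·3)) = 846 / (1 + 21.86486·0.606106)
= 846 / 14.25243 ≈ 59.36

≈ 59.36 wolves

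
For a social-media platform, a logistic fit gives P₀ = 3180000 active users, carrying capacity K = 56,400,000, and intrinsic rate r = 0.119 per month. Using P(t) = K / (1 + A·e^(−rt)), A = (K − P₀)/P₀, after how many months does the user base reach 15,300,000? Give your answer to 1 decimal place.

A = (56400000 − 3180000)/3180000 = 16.73585
15300000 = 56400000/(1 + 16.73585·e^(−0.119t)) → 1 + 16.73585·e^(−0.119t) = 3.68627
e^(−0.119t) = 0.16051 → t = ln(6.23013)/0.119 = 1.8294/0.119

t ≈ 15.4 months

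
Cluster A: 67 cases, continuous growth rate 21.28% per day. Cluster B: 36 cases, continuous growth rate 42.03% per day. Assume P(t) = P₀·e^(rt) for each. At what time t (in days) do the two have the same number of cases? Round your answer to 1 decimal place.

67·e^(0.2128t) = 36·e^(0.4203t)
67/36 = e^((0.4203 − 0.2128)t) → ln(1.86111) = 0.2075·t
t = 0.62117 / 0.2075

t ≈ 3.0 days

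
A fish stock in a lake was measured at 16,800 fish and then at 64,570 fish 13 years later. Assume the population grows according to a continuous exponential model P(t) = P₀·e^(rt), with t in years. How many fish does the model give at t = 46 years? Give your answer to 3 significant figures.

r = ln(64570/16800) / 13 ≈ 0.103567 per year
P(46) = 16800 · e^(0.103567·46) = 16800 · 117.22347 ≈ 1969354.21

≈ 1,970,000 fish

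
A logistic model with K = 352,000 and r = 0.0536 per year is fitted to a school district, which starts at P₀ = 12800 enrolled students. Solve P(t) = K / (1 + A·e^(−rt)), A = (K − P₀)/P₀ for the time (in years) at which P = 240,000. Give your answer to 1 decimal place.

t ≈ 75.4 years

A = (352000 − 12800)/12800 = 26.5
240000 = 352000/(1 + 26.5·e^(−0.0536t)) → 1 + 26.5·e^(−0.0536t) = 1.46667
e^(−0.0536t) = 0.01761 → t = ln(56.78571)/0.0536 = 4.03928/0.0536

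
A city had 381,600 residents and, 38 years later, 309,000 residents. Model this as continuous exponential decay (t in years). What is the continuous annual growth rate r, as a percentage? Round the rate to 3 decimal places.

r ≈ -0.555% per year

309000 = 381600 · e^(r·38)
e^(38r) = 309000/381600 = 0.80975
r = ln(0.80975) / 38 = -0.21103 / 38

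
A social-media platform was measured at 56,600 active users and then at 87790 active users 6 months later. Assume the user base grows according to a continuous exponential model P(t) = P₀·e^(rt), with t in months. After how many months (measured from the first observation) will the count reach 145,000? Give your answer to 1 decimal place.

r = ln(87790/56600) / 6 ≈ 0.073156 per month
t = ln(145000/56600) / r = 0.94072 / 0.073156 ≈ 12.859

t ≈ 12.9 months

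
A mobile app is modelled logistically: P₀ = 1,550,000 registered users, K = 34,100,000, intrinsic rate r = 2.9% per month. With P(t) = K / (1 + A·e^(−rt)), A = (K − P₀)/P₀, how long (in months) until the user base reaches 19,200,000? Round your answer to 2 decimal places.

A = (34100000 − 1550000)/1550000 = 21
19200000 = 34100000/(1 + 21·e^(−0.029t)) → 1 + 21·e^(−0.029t) = 1.77604
e^(−0.029t) = 0.036954 → t = ln(27.0604)/0.029 = 3.29807/0.029

t ≈ 113.73 months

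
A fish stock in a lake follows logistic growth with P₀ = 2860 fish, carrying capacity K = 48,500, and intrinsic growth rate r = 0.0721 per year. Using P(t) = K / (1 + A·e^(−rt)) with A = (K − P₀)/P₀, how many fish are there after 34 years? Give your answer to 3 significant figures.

A = (48500 − 2860)/2860 = 15.95804
P(34) = 48500 / (1 + 15.95804·e^(−0.0721·34)) = 48500 / (1 + 15.95804·0.086173)
= 48500 / 2.37515 ≈ 20419.76

≈ 20,400 fish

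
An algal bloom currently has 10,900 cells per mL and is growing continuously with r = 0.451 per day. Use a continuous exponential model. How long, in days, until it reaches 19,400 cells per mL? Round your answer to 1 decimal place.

t ≈ 1.3 days

19400 = 10900 · e^(0.451·t)
t = ln(19400/10900) / 0.451 = ln(1.77982) / 0.451 = 0.57651 / 0.451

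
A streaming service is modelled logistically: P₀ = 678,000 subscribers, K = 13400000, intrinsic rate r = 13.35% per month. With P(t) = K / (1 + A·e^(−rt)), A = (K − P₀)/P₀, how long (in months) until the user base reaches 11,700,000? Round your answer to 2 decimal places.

A = (13400000 − 678000)/678000 = 18.76401
11700000 = 13400000/(1 + 18.76401·e^(−0.1335t)) → 1 + 18.76401·e^(−0.1335t) = 1.1453
e^(−0.1335t) = 0.007744 → t = ln(129.14055)/0.1335 = 4.8609/0.1335

t ≈ 36.41 months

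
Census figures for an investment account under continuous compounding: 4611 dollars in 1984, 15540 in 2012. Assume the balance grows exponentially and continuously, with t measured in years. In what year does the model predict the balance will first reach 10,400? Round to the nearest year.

r = ln(15540/4611) / 28 = 1.21497/28 ≈ 0.043392 per year
t = ln(10400/4611) / r = 0.81336/0.043392 ≈ 18.74 years after 1984

year 2003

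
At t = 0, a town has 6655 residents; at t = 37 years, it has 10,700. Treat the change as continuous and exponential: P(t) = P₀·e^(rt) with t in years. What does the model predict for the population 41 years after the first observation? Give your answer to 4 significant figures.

≈ 11,260 residents

r = ln(10700/6655) / 37 ≈ 0.012834 per year
P(41) = 6655 · e^(0.012834·41) = 6655 · 1.69251 ≈ 11263.66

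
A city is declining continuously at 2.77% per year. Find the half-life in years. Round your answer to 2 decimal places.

half-life = ln(2) / |r| = 0.69315 / 0.0277

half-life ≈ 25.02 years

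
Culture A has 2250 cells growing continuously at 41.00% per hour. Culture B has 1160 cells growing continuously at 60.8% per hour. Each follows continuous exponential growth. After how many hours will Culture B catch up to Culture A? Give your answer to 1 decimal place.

2250·e^(0.41t) = 1160·e^(0.608t)
2250/1160 = e^((0.608 − 0.41)t) → ln(1.93966) = 0.198·t
t = 0.66251 / 0.198

t ≈ 3.3 hours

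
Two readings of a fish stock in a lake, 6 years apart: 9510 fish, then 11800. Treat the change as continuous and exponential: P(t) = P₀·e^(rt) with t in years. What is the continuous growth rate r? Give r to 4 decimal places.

r ≈ 0.0360 per year

11800 = 9510 · e^(r·6)
e^(6r) = 11800/9510 = 1.2408
r = ln(1.2408) / 6 = 0.21576 / 6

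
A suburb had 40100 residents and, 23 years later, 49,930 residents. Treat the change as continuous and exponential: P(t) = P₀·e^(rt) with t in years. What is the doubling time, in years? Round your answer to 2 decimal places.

r = ln(49930/40100) / 23 = ln(1.24514) / 23 ≈ 0.009532 per year
doubling time = ln 2 / |r| = 0.69315 / 0.009532

doubling time ≈ 72.71 years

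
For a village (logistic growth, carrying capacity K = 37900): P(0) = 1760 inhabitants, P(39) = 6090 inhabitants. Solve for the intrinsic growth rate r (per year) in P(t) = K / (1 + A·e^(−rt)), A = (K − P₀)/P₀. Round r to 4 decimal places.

r ≈ 0.0351 per year

A = (37900 − 1760)/1760 = 20.53409
6090 = 37900/(1 + 20.53409·e^(−r·39)) → e^(−39r) = (6.22332 − 1)/20.53409 = 0.254373
r = −ln(0.254373)/39 = 1.36895/39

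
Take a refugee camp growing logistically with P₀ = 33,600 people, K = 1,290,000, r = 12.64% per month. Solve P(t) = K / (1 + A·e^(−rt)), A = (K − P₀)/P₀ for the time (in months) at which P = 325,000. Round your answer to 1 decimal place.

t ≈ 20.0 months

A = (1290000 − 33600)/33600 = 37.39286
325000 = 1290000/(1 + 37.39286·e^(−0.1264t)) → 1 + 37.39286·e^(−0.1264t) = 3.96923
e^(−0.1264t) = 0.079406 → t = ln(12.59345)/0.1264 = 2.53318/0.1264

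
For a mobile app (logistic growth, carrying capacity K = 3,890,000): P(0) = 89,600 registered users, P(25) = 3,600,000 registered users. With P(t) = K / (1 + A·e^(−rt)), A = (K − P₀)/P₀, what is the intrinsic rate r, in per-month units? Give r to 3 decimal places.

r ≈ 0.251 per month

A = (3890000 − 89600)/89600 = 42.41518
3600000 = 3890000/(1 + 42.41518·e^(−r·25)) → e^(−25r) = (1.08056 − 1)/42.41518 = 0.001899
r = −ln(0.001899)/25 = 6.26631/25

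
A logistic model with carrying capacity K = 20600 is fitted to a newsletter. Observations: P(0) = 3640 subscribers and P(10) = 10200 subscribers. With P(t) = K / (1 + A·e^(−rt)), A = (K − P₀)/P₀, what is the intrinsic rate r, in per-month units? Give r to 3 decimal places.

r ≈ 0.152 per month

A = (20600 − 3640)/3640 = 4.65934
10200 = 20600/(1 + 4.65934·e^(−r·10)) → e^(−10r) = (2.01961 − 1)/4.65934 = 0.218831
r = −ln(0.218831)/10 = 1.51946/10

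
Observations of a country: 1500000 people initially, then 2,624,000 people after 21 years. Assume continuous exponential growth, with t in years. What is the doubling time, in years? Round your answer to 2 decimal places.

r = ln(2624000/1500000) / 21 = ln(1.74933) / 21 ≈ 0.02663 per year
doubling time = ln 2 / |r| = 0.69315 / 0.02663

doubling time ≈ 26.03 years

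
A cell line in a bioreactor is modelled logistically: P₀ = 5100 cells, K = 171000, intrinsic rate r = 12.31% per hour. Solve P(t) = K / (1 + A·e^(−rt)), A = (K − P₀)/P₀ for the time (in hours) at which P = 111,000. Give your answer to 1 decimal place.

A = (171000 − 5100)/5100 = 32.52941
111000 = 171000/(1 + 32.52941·e^(−0.1231t)) → 1 + 32.52941·e^(−0.1231t) = 1.54054
e^(−0.1231t) = 0.016617 → t = ln(60.17941)/0.1231 = 4.09733/0.1231

t ≈ 33.3 hours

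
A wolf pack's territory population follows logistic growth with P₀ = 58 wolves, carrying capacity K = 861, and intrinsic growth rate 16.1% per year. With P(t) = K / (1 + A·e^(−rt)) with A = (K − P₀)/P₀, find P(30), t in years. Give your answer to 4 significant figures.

A = (861 − 58)/58 = 13.84483
P(30) = 861 / (1 + 13.84483·e^(−0.161·30)) = 861 / (1 + 13.84483·0.007987)
= 861 / 1.11057 ≈ 775.28

≈ 775.3 wolves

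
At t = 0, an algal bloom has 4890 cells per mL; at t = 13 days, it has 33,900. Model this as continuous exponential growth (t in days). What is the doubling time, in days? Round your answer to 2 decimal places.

r = ln(33900/4890) / 13 = ln(6.93252) / 13 ≈ 0.14894 per day
doubling time = ln 2 / |r| = 0.69315 / 0.14894

doubling time ≈ 4.65 days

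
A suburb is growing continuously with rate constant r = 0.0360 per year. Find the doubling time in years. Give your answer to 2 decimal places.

doubling time ≈ 19.25 years

doubling time = ln(2) / |r| = 0.69315 / 0.036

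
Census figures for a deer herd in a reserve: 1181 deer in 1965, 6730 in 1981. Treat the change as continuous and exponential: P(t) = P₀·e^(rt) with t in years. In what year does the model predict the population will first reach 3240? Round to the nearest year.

year 1974

r = ln(6730/1181) / 16 = 1.74021/16 ≈ 0.108763 per year
t = ln(3240/1181) / r = 1.00921/0.108763 ≈ 9.28 years after 1965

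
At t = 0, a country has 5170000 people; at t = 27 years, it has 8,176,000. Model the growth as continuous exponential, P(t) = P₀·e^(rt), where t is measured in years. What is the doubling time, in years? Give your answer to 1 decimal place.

r = ln(8176000/5170000) / 27 = ln(1.58143) / 27 ≈ 0.016975 per year
doubling time = ln 2 / |r| = 0.69315 / 0.016975

doubling time ≈ 40.8 years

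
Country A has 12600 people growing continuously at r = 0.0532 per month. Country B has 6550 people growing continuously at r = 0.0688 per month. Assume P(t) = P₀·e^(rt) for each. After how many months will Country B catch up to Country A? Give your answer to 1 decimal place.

t ≈ 41.9 months

12600·e^(0.0532t) = 6550·e^(0.0688t)
12600/6550 = e^((0.0688 − 0.0532)t) → ln(1.92366) = 0.0156·t
t = 0.65423 / 0.0156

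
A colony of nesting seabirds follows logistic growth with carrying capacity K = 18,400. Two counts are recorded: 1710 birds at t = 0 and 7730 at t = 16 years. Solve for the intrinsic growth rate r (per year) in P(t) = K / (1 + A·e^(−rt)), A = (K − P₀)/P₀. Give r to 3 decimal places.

r ≈ 0.122 per year

A = (18400 − 1710)/1710 = 9.76023
7730 = 18400/(1 + 9.76023·e^(−r·16)) → e^(−16r) = (2.38034 − 1)/9.76023 = 0.141425
r = −ln(0.141425)/16 = 1.95599/16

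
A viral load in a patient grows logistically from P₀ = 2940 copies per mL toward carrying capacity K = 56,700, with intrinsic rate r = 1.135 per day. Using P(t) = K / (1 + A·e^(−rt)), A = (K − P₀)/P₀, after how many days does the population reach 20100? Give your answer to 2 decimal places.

A = (56700 − 2940)/2940 = 18.28571
20100 = 56700/(1 + 18.28571·e^(−1.135t)) → 1 + 18.28571·e^(−1.135t) = 2.8209
e^(−1.135t) = 0.09958 → t = ln(10.04215)/1.135 = 2.30679/1.135

t ≈ 2.03 days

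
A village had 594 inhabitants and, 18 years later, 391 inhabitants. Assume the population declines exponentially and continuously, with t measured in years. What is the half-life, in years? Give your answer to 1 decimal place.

half-life ≈ 29.8 years

r = ln(391/594) / 18 = ln(0.65825) / 18 ≈ -0.023232 per year
half-life = ln 2 / |r| = 0.69315 / 0.023232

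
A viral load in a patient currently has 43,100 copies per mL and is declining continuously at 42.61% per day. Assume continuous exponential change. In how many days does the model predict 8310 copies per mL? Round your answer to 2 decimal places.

t ≈ 3.86 days

8310 = 43100 · e^(-0.4261·t)
t = ln(8310/43100) / -0.4261 = ln(0.19281) / -0.4261 = -1.64606 / -0.4261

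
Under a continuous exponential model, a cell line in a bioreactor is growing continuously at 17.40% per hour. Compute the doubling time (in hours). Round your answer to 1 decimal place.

doubling time = ln(2) / |r| = 0.69315 / 0.174

doubling time ≈ 4.0 hours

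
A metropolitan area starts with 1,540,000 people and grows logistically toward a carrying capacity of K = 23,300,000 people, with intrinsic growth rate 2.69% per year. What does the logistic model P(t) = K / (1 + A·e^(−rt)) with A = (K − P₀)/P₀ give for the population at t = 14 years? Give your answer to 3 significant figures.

≈ 2,180,000 people

A = (23300000 − 1540000)/1540000 = 14.12987
P(14) = 23300000 / (1 + 14.12987·e^(−0.0269·14)) = 23300000 / (1 + 14.12987·0.68619)
= 23300000 / 10.69578 ≈ 2178428.72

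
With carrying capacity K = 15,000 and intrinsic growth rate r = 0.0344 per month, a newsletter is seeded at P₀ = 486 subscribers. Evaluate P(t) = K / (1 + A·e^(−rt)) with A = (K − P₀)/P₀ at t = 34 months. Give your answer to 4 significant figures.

A = (15000 − 486)/486 = 29.8642
P(34) = 15000 / (1 + 29.8642·e^(−0.0344·34)) = 15000 / (1 + 29.8642·0.310491)
= 15000 / 10.27257 ≈ 1460.2

≈ 1,460 subscribers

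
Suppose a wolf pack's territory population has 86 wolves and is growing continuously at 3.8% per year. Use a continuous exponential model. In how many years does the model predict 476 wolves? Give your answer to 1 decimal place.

t ≈ 45.0 years

476 = 86 · e^(0.038·t)
t = ln(476/86) / 0.038 = ln(5.53488) / 0.038 = 1.71107 / 0.038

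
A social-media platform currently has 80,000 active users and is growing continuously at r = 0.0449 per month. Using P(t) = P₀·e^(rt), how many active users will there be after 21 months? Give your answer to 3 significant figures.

≈ 205,000 active users

P(21) = 80000 · e^(0.0449·21) = 80000 · e^(0.9429)
= 80000 · 2.56742 ≈ 205393.29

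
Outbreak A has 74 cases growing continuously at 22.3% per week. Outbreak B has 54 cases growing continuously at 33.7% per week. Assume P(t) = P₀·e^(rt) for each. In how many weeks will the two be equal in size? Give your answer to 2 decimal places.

74·e^(0.223t) = 54·e^(0.337t)
74/54 = e^((0.337 − 0.223)t) → ln(1.37037) = 0.114·t
t = 0.31508 / 0.114

t ≈ 2.76 weeks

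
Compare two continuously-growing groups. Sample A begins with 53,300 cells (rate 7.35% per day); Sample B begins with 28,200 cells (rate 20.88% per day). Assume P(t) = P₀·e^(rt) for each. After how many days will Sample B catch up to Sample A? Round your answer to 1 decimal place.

53300·e^(0.0735t) = 28200·e^(0.2088t)
53300/28200 = e^((0.2088 − 0.0735)t) → ln(1.89007) = 0.1353·t
t = 0.63661 / 0.1353

t ≈ 4.7 days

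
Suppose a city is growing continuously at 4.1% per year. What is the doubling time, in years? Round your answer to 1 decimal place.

doubling time ≈ 16.9 years

doubling time = ln(2) / |r| = 0.69315 / 0.041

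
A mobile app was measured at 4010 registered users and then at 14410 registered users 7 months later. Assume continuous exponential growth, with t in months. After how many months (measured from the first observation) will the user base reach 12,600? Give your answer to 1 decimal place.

r = ln(14410/4010) / 7 ≈ 0.182733 per month
t = ln(12600/4010) / r = 1.14491 / 0.182733 ≈ 6.265

t ≈ 6.3 months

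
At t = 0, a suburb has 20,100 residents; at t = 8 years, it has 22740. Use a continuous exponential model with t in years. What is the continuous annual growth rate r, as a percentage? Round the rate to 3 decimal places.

r ≈ 1.543% per year

22740 = 20100 · e^(r·8)
e^(8r) = 22740/20100 = 1.13134
r = ln(1.13134) / 8 = 0.12341 / 8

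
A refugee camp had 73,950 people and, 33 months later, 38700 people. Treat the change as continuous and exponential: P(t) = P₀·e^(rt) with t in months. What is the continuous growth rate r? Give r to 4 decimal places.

r ≈ -0.0196 per month

38700 = 73950 · e^(r·33)
e^(33r) = 38700/73950 = 0.52333
r = ln(0.52333) / 33 = -0.64755 / 33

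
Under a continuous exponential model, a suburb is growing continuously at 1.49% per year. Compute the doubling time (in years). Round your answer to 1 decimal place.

doubling time = ln(2) / |r| = 0.69315 / 0.0149

doubling time ≈ 46.5 years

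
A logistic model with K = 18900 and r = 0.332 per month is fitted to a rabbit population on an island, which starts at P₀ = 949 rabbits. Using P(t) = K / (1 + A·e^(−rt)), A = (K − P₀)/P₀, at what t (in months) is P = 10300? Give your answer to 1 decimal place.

A = (18900 − 949)/949 = 18.9157
10300 = 18900/(1 + 18.9157·e^(−0.332t)) → 1 + 18.9157·e^(−0.332t) = 1.83495
e^(−0.332t) = 0.044141 → t = ln(22.65485)/0.332 = 3.12037/0.332

t ≈ 9.4 months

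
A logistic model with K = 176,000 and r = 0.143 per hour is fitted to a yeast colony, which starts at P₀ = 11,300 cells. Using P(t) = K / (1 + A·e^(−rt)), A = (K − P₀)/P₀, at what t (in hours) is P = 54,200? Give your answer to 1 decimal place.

t ≈ 13.1 hours

A = (176000 − 11300)/11300 = 14.57522
54200 = 176000/(1 + 14.57522·e^(−0.143t)) → 1 + 14.57522·e^(−0.143t) = 3.24723
e^(−0.143t) = 0.154182 → t = ln(6.48585)/0.143 = 1.86962/0.143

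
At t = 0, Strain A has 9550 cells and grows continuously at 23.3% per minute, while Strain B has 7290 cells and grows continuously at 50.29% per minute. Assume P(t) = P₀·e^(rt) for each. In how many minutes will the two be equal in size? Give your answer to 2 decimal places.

t ≈ 1.00 minutes

9550·e^(0.233t) = 7290·e^(0.5029t)
9550/7290 = e^((0.5029 − 0.233)t) → ln(1.31001) = 0.2699·t
t = 0.27004 / 0.2699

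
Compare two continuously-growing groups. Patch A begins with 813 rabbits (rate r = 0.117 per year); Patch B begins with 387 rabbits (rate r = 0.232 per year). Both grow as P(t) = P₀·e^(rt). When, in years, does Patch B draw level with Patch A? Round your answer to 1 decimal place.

813·e^(0.117t) = 387·e^(0.232t)
813/387 = e^((0.232 − 0.117)t) → ln(2.10078) = 0.115·t
t = 0.74231 / 0.115

t ≈ 6.5 years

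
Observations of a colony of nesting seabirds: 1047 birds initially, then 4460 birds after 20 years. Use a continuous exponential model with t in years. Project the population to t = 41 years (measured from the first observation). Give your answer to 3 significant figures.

≈ 20,400 birds

r = ln(4460/1047) / 20 ≈ 0.072461 per year
P(41) = 1047 · e^(0.072461·41) = 1047 · 19.50948 ≈ 20426.43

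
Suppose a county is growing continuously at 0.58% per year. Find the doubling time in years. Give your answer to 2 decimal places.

doubling time ≈ 119.51 years

doubling time = ln(2) / |r| = 0.69315 / 0.0058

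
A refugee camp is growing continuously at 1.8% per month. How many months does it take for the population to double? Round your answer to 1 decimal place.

doubling time = ln(2) / |r| = 0.69315 / 0.018

doubling time ≈ 38.5 months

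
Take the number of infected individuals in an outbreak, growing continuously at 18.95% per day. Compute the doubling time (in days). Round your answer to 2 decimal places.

doubling time ≈ 3.66 days

doubling time = ln(2) / |r| = 0.69315 / 0.1895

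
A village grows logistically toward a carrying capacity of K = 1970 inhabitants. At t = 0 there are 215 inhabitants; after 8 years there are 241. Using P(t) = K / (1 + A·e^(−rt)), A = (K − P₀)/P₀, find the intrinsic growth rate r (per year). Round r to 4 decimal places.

r ≈ 0.0161 per year

A = (1970 − 215)/215 = 8.16279
241 = 1970/(1 + 8.16279·e^(−r·8)) → e^(−8r) = (8.17427 − 1)/8.16279 = 0.8789
r = −ln(0.8789)/8 = 0.12908/8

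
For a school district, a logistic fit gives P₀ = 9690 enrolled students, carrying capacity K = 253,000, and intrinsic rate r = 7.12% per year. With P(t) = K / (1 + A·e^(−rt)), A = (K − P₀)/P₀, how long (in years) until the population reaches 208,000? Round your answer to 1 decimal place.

A = (253000 − 9690)/9690 = 25.10939
208000 = 253000/(1 + 25.10939·e^(−0.0712t)) → 1 + 25.10939·e^(−0.0712t) = 1.21635
e^(−0.0712t) = 0.008616 → t = ln(116.06119)/0.0712 = 4.75412/0.0712

t ≈ 66.8 years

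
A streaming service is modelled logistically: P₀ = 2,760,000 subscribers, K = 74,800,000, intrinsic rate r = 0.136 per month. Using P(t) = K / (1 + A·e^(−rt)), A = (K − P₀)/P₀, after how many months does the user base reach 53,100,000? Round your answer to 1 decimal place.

A = (74800000 − 2760000)/2760000 = 26.10145
53100000 = 74800000/(1 + 26.10145·e^(−0.136t)) → 1 + 26.10145·e^(−0.136t) = 1.40866
e^(−0.136t) = 0.015657 → t = ln(63.87037)/0.136 = 4.15686/0.136

t ≈ 30.6 months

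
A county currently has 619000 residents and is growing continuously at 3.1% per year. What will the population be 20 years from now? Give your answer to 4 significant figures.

P(20) = 619000 · e^(0.031·20) = 619000 · e^(0.62)
= 619000 · 1.85893 ≈ 1150676.46

≈ 1,151,000 residents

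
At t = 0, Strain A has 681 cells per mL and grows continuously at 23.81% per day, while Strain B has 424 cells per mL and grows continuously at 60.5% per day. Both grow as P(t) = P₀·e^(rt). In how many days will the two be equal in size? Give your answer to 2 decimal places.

681·e^(0.2381t) = 424·e^(0.605t)
681/424 = e^((0.605 − 0.2381)t) → ln(1.60613) = 0.3669·t
t = 0.47383 / 0.3669

t ≈ 1.29 days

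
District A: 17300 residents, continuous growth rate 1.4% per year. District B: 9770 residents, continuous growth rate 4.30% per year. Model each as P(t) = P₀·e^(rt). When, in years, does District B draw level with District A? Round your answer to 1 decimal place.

t ≈ 19.7 years

17300·e^(0.014t) = 9770·e^(0.043t)
17300/9770 = e^((0.043 − 0.014)t) → ln(1.77073) = 0.029·t
t = 0.57139 / 0.029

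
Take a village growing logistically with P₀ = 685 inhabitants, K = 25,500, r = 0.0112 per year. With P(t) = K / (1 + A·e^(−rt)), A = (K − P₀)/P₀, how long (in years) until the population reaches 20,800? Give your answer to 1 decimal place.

A = (25500 − 685)/685 = 36.22628
20800 = 25500/(1 + 36.22628·e^(−0.0112t)) → 1 + 36.22628·e^(−0.0112t) = 1.22596
e^(−0.0112t) = 0.006238 → t = ln(160.32055)/0.0112 = 5.07718/0.0112

t ≈ 453.3 years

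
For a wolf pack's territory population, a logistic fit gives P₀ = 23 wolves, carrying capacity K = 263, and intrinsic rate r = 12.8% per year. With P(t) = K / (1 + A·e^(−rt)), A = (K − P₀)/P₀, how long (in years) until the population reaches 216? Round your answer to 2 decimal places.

A = (263 − 23)/23 = 10.43478
216 = 263/(1 + 10.43478·e^(−0.128t)) → 1 + 10.43478·e^(−0.128t) = 1.21759
e^(−0.128t) = 0.020853 → t = ln(47.9556)/0.128 = 3.87028/0.128

t ≈ 30.24 years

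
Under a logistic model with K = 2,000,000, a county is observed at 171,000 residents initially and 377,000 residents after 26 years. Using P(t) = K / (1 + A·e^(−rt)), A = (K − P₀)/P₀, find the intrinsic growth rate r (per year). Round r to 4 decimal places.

r ≈ 0.0350 per year

A = (2000000 − 171000)/171000 = 10.69591
377000 = 2000000/(1 + 10.69591·e^(−r·26)) → e^(−26r) = (5.30504 − 1)/10.69591 = 0.402494
r = −ln(0.402494)/26 = 0.91007/26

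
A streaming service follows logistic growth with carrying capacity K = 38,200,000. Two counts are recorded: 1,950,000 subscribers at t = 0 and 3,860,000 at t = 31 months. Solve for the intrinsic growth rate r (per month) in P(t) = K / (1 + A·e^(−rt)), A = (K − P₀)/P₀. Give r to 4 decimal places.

r ≈ 0.0238 per month

A = (38200000 − 1950000)/1950000 = 18.58974
3860000 = 38200000/(1 + 18.58974·e^(−r·31)) → e^(−31r) = (9.89637 − 1)/18.58974 = 0.478564
r = −ln(0.478564)/31 = 0.73697/31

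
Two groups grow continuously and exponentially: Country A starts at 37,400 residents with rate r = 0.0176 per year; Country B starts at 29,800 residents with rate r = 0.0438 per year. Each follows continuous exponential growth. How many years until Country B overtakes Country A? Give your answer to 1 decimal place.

37400·e^(0.0176t) = 29800·e^(0.0438t)
37400/29800 = e^((0.0438 − 0.0176)t) → ln(1.25503) = 0.0262·t
t = 0.22716 / 0.0262

t ≈ 8.7 years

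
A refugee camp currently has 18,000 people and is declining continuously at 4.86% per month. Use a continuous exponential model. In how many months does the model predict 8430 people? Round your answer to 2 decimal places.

8430 = 18000 · e^(-0.0486·t)
t = ln(8430/18000) / -0.0486 = ln(0.46833) / -0.0486 = -0.75857 / -0.0486

t ≈ 15.61 months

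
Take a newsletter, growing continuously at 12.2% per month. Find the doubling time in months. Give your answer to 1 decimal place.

doubling time = ln(2) / |r| = 0.69315 / 0.122

doubling time ≈ 5.7 months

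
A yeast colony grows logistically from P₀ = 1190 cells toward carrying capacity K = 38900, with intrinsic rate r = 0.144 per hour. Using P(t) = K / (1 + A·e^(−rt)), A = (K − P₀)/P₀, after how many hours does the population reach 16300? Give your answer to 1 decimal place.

A = (38900 − 1190)/1190 = 31.68908
16300 = 38900/(1 + 31.68908·e^(−0.144t)) → 1 + 31.68908·e^(−0.144t) = 2.3865
e^(−0.144t) = 0.043753 → t = ln(22.8554)/0.144 = 3.12919/0.144

t ≈ 21.7 hours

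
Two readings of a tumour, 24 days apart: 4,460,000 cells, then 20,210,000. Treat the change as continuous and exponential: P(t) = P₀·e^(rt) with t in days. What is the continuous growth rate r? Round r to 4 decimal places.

20210000 = 4460000 · e^(r·24)
e^(24r) = 20210000/4460000 = 4.53139
r = ln(4.53139) / 24 = 1.51103 / 24

r ≈ 0.0630 per day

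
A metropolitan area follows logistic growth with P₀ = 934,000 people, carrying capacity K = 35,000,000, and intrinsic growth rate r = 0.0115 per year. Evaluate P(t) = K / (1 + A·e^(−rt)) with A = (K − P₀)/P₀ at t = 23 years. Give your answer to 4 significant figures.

A = (35000000 − 934000)/934000 = 36.47323
P(23) = 35000000 / (1 + 36.47323·e^(−0.0115·23)) = 35000000 / (1 + 36.47323·0.76759)
= 35000000 / 28.99648 ≈ 1207043.21

≈ 1,207,000 people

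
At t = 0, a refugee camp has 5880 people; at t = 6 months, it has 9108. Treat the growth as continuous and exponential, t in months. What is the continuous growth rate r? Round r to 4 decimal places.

r ≈ 0.0729 per month

9108 = 5880 · e^(r·6)
e^(6r) = 9108/5880 = 1.54898
r = ln(1.54898) / 6 = 0.4376 / 6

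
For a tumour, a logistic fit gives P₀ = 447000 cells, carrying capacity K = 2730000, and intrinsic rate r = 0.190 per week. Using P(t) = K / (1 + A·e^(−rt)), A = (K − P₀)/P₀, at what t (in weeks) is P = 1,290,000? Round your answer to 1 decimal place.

t ≈ 8.0 weeks

A = (2730000 − 447000)/447000 = 5.10738
1290000 = 2730000/(1 + 5.10738·e^(−0.19t)) → 1 + 5.10738·e^(−0.19t) = 2.11628
e^(−0.19t) = 0.218562 → t = ln(4.57536)/0.19 = 1.52069/0.19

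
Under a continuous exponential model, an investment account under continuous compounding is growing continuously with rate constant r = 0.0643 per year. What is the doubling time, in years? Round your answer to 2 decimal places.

doubling time = ln(2) / |r| = 0.69315 / 0.0643

doubling time ≈ 10.78 years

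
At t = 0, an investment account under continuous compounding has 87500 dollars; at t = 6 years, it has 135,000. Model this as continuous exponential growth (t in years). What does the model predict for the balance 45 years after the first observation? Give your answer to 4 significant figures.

≈ 2,262,000 dollars

r = ln(135000/87500) / 6 ≈ 0.072273 per year
P(45) = 87500 · e^(0.072273·45) = 87500 · 25.84895 ≈ 2261782.91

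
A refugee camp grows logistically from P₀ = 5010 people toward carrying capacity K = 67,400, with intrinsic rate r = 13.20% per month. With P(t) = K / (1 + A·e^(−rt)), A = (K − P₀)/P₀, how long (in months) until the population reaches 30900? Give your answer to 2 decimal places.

t ≈ 17.84 months

A = (67400 − 5010)/5010 = 12.45309
30900 = 67400/(1 + 12.45309·e^(−0.132t)) → 1 + 12.45309·e^(−0.132t) = 2.18123
e^(−0.132t) = 0.094854 → t = ln(10.54248)/0.132 = 2.35541/0.132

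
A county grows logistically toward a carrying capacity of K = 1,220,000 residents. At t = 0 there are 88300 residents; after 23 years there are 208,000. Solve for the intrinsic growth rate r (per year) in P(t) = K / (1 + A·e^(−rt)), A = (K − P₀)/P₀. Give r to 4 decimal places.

A = (1220000 − 88300)/88300 = 12.81653
208000 = 1220000/(1 + 12.81653·e^(−r·23)) → e^(−23r) = (5.86538 − 1)/12.81653 = 0.379618
r = −ln(0.379618)/23 = 0.96859/23

r ≈ 0.0421 per year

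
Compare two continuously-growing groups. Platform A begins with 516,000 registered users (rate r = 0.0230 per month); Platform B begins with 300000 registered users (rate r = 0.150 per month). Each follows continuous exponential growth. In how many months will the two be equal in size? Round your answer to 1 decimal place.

516000·e^(0.023t) = 300000·e^(0.15t)
516000/300000 = e^((0.15 − 0.023)t) → ln(1.72) = 0.127·t
t = 0.54232 / 0.127

t ≈ 4.3 months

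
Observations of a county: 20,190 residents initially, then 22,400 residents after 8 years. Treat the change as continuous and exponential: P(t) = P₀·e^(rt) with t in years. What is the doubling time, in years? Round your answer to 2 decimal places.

doubling time ≈ 53.38 years

r = ln(22400/20190) / 8 = ln(1.10946) / 8 ≈ 0.012984 per year
doubling time = ln 2 / |r| = 0.69315 / 0.012984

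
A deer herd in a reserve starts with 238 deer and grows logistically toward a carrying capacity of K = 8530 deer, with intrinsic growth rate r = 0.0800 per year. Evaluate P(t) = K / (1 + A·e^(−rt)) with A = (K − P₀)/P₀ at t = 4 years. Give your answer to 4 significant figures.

A = (8530 − 238)/238 = 34.84034
P(4) = 8530 / (1 + 34.84034·e^(−0.08·4)) = 8530 / (1 + 34.84034·0.726149)
= 8530 / 26.29928 ≈ 324.34

≈ 324.3 deer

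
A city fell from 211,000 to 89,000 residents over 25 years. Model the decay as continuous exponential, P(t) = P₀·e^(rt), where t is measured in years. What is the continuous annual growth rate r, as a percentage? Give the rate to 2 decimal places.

r ≈ -3.45% per year

89000 = 211000 · e^(r·25)
e^(25r) = 89000/211000 = 0.4218
r = ln(0.4218) / 25 = -0.86322 / 25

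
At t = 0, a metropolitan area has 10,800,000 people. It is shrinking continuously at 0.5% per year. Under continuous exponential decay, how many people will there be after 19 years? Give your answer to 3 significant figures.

≈ 9,820,000 people

P(19) = 10800000 · e^(-0.005·19) = 10800000 · e^(-0.095)
= 10800000 · 0.90937 ≈ 9821227.69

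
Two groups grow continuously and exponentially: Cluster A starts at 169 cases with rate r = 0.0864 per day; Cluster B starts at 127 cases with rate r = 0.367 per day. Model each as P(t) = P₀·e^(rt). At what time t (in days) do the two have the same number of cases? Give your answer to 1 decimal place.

t ≈ 1.0 days

169·e^(0.0864t) = 127·e^(0.367t)
169/127 = e^((0.367 − 0.0864)t) → ln(1.33071) = 0.2806·t
t = 0.28571 / 0.2806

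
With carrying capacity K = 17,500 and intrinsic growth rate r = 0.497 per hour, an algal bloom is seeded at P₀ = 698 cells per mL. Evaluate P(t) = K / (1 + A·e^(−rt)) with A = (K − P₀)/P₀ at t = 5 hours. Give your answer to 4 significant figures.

A = (17500 − 698)/698 = 24.07163
P(5) = 17500 / (1 + 24.07163·e^(−0.497·5)) = 17500 / (1 + 24.07163·0.083326)
= 17500 / 3.00578 ≈ 5822.11

≈ 5,822 cells per mL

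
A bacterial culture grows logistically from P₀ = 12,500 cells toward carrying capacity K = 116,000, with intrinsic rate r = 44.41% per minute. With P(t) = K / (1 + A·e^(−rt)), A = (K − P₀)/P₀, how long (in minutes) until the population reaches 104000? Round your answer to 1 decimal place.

A = (116000 − 12500)/12500 = 8.28
104000 = 116000/(1 + 8.28·e^(−0.4441t)) → 1 + 8.28·e^(−0.4441t) = 1.11538
e^(−0.4441t) = 0.013935 → t = ln(71.76)/0.4441 = 4.27333/0.4441

t ≈ 9.6 minutes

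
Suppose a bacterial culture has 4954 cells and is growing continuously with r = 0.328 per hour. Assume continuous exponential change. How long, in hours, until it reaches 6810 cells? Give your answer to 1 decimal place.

t ≈ 1.0 hours

6810 = 4954 · e^(0.328·t)
t = ln(6810/4954) / 0.328 = ln(1.37465) / 0.328 = 0.3182 / 0.328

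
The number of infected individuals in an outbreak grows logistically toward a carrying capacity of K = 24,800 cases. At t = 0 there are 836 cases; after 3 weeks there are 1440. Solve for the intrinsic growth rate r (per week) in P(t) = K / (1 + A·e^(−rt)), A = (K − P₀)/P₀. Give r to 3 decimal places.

r ≈ 0.190 per week

A = (24800 − 836)/836 = 28.66507
1440 = 24800/(1 + 28.66507·e^(−r·3)) → e^(−3r) = (17.22222 − 1)/28.66507 = 0.565923
r = −ln(0.565923)/3 = 0.5693/3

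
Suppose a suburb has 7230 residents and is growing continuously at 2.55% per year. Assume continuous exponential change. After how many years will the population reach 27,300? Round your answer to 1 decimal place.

t ≈ 52.1 years

27300 = 7230 · e^(0.0255·t)
t = ln(27300/7230) / 0.0255 = ln(3.77593) / 0.0255 = 1.32865 / 0.0255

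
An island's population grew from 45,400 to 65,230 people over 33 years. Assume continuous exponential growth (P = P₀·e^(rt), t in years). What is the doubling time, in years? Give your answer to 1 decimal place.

doubling time ≈ 63.1 years

r = ln(65230/45400) / 33 = ln(1.43678) / 33 ≈ 0.010982 per year
doubling time = ln 2 / |r| = 0.69315 / 0.010982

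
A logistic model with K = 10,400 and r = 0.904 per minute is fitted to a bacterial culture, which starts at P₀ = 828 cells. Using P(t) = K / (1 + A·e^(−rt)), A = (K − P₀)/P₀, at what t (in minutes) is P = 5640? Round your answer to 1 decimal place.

A = (10400 − 828)/828 = 11.56039
5640 = 10400/(1 + 11.56039·e^(−0.904t)) → 1 + 11.56039·e^(−0.904t) = 1.84397
e^(−0.904t) = 0.073005 → t = ln(13.6976)/0.904 = 2.61722/0.904

t ≈ 2.9 minutes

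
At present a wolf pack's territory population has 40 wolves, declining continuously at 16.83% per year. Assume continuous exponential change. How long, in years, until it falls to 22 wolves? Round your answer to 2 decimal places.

22 = 40 · e^(-0.1683·t)
t = ln(22/40) / -0.1683 = ln(0.55) / -0.1683 = -0.59784 / -0.1683

t ≈ 3.55 years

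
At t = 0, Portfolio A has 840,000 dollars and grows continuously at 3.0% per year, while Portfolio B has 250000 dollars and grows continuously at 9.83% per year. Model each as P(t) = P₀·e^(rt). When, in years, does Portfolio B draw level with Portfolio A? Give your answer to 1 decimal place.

840000·e^(0.03t) = 250000·e^(0.0983t)
840000/250000 = e^((0.0983 − 0.03)t) → ln(3.36) = 0.0683·t
t = 1.21194 / 0.0683

t ≈ 17.7 years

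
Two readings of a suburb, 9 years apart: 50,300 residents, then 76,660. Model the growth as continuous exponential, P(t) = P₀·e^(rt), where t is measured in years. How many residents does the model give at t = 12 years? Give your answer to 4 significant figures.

≈ 88,220 residents

r = ln(76660/50300) / 9 ≈ 0.046819 per year
P(12) = 50300 · e^(0.046819·12) = 50300 · 1.75388 ≈ 88220.41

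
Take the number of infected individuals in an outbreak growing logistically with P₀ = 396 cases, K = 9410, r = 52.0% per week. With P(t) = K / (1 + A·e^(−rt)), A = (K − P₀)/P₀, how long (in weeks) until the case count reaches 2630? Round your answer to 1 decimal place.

A = (9410 − 396)/396 = 22.76263
2630 = 9410/(1 + 22.76263·e^(−0.52t)) → 1 + 22.76263·e^(−0.52t) = 3.57795
e^(−0.52t) = 0.113253 → t = ln(8.82975)/0.52 = 2.17813/0.52

t ≈ 4.2 weeks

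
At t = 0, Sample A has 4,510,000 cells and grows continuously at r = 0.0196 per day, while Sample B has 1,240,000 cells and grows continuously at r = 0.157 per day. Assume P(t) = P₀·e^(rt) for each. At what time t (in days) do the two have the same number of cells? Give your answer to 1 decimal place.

t ≈ 9.4 days

4510000·e^(0.0196t) = 1240000·e^(0.157t)
4510000/1240000 = e^((0.157 − 0.0196)t) → ln(3.6371) = 0.1374·t
t = 1.29119 / 0.1374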